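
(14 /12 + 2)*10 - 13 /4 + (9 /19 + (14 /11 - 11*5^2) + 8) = -593987 /2508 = -236.84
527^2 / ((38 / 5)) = 1388645 / 38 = 36543.29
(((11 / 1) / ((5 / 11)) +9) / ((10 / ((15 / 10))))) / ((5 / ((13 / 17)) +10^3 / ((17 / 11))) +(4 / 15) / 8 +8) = 165087 / 21933055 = 0.01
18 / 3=6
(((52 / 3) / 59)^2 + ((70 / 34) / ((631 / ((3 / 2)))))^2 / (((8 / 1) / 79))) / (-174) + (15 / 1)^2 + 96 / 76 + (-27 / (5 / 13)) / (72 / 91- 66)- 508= -529302533133428205925373 / 1885915445902749599040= -280.66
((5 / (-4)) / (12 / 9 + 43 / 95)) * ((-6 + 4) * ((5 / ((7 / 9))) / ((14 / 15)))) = 961875 / 99764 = 9.64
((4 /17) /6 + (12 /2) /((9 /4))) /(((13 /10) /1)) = 460 /221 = 2.08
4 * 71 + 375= 659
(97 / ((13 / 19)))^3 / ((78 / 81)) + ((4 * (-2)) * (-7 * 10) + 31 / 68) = 5747790618497 / 1942148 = 2959501.86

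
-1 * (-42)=42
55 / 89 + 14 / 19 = 2291 / 1691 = 1.35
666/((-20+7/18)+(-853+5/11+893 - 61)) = -131868/7951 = -16.59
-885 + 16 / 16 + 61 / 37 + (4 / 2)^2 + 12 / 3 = -32351 / 37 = -874.35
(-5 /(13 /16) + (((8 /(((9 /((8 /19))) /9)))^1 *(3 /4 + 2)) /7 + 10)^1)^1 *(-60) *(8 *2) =-8580480 /1729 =-4962.68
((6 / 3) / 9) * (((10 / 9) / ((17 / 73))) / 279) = 1460 / 384183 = 0.00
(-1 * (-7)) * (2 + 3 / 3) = 21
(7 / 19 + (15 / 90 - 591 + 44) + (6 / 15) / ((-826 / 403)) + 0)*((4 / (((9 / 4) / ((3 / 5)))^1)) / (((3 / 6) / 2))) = -4118055904 / 1765575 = -2332.42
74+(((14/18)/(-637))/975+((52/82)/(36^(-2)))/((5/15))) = 83144020009/32739525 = 2539.56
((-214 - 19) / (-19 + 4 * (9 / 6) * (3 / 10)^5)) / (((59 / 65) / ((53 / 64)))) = 2508390625 / 224027956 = 11.20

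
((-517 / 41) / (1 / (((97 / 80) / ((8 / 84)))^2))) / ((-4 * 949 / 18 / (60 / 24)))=19307013957 / 796856320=24.23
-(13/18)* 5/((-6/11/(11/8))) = 7865/864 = 9.10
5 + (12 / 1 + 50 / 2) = 42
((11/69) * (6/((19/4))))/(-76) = -22/8303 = -0.00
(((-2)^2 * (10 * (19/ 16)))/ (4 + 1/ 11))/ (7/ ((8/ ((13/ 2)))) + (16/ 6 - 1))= 1672/ 1059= 1.58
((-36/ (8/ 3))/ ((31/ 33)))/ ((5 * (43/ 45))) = -8019/ 2666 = -3.01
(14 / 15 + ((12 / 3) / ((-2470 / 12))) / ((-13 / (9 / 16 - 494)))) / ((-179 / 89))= -1677917 / 17243070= -0.10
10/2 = 5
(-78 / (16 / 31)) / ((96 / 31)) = -12493 / 256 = -48.80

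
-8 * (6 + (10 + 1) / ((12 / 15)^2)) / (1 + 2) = -371 / 6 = -61.83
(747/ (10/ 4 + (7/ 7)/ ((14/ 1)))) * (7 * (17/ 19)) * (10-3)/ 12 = 483973/ 456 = 1061.34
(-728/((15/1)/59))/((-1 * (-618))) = -21476/4635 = -4.63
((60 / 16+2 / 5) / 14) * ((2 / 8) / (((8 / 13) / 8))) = 1079 / 1120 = 0.96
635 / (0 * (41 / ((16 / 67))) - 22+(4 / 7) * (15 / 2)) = -4445 / 124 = -35.85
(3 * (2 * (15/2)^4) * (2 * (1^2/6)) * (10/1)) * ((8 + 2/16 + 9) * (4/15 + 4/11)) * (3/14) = 90163125/616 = 146368.71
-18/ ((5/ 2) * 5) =-36/ 25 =-1.44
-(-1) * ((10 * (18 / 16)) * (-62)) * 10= -6975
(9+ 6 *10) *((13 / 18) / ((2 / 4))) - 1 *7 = 278 / 3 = 92.67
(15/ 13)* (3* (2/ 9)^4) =80/ 9477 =0.01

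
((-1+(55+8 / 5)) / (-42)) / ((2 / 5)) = -139 / 42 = -3.31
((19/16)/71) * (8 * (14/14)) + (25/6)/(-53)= 623/11289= 0.06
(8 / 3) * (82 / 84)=164 / 63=2.60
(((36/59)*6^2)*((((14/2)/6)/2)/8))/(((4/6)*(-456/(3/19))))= -567/681568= -0.00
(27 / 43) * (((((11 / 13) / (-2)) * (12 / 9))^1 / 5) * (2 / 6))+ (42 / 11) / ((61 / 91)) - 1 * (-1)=12513649 / 1875445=6.67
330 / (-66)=-5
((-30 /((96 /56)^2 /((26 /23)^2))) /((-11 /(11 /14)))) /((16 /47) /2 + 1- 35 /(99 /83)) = -1834833 /55477288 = -0.03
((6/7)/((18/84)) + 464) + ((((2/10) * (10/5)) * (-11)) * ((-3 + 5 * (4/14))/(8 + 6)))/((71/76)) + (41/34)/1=277815099/591430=469.73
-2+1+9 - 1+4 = 11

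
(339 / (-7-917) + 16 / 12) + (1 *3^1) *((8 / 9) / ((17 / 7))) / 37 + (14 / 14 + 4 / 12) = 451291 / 193732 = 2.33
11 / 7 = 1.57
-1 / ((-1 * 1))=1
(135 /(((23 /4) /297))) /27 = 5940 /23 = 258.26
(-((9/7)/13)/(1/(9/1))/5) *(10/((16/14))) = -81/52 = -1.56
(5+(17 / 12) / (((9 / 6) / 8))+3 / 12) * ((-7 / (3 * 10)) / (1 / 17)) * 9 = -54859 / 120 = -457.16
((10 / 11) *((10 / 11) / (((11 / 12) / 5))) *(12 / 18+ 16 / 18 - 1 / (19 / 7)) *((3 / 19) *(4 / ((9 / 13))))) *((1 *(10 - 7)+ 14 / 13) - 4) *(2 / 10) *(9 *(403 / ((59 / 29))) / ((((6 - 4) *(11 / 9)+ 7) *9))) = 759187520 / 481932473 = 1.58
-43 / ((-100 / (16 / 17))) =172 / 425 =0.40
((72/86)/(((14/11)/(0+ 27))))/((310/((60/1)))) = 32076/9331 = 3.44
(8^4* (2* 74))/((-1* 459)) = -606208/459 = -1320.71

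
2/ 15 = 0.13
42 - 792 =-750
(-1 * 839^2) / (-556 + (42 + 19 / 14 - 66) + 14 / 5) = 49274470 / 40309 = 1222.42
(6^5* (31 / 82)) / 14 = 60264 / 287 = 209.98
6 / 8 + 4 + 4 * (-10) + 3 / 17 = -2385 / 68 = -35.07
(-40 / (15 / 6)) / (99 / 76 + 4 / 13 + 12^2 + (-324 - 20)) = 15808 / 196009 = 0.08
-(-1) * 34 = 34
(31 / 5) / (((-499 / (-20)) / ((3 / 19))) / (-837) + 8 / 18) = 311364 / 12839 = 24.25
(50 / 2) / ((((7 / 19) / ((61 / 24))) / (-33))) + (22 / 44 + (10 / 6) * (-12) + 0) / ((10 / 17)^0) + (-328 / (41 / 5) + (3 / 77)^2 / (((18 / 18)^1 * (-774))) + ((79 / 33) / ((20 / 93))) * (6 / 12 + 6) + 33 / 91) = -94098234301 / 16571555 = -5678.30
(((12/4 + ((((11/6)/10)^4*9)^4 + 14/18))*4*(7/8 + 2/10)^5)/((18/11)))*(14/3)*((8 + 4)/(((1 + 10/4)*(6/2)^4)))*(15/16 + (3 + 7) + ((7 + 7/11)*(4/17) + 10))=162432028321519793628969316121303825783/2728326737166336000000000000000000000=59.54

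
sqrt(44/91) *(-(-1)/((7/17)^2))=578 *sqrt(1001)/4459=4.10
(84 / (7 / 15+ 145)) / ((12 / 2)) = 0.10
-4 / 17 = -0.24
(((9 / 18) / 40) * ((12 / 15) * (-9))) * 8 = -18 / 25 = -0.72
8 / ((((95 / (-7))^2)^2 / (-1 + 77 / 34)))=412972 / 1384660625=0.00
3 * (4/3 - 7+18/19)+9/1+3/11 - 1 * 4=-1857/209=-8.89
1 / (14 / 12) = 6 / 7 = 0.86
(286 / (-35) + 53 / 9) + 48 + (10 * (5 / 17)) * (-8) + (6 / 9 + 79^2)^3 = 3906451573090826 / 16065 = 243165364026.82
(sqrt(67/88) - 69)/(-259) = 69/259 - sqrt(1474)/11396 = 0.26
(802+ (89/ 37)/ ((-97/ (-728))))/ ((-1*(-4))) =205.01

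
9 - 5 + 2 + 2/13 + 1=7.15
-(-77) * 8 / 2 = 308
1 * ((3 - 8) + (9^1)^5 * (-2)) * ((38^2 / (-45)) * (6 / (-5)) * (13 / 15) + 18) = -6825644782 / 1125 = -6067239.81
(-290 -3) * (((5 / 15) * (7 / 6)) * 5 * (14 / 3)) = -71785 / 27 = -2658.70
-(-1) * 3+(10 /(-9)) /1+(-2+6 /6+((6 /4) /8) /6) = 265 /288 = 0.92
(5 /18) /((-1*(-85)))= 1 /306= 0.00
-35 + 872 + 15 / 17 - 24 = 13836 / 17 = 813.88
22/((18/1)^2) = 11/162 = 0.07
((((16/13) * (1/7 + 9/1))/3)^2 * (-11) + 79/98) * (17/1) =-7961729/3042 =-2617.27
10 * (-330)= -3300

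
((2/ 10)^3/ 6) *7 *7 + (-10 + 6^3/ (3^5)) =-20353/ 2250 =-9.05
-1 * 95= -95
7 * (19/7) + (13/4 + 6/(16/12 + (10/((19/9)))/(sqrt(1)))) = 16081/692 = 23.24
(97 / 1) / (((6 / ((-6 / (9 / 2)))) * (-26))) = 97 / 117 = 0.83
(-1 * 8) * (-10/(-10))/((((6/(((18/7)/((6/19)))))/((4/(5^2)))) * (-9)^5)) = 304/10333575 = 0.00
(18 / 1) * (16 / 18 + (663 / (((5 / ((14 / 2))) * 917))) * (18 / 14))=180766 / 4585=39.43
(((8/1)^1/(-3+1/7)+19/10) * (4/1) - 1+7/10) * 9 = -351/10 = -35.10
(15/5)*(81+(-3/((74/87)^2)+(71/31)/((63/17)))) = 232.41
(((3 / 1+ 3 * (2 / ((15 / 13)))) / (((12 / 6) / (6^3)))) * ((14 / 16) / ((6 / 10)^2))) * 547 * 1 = 2354835 / 2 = 1177417.50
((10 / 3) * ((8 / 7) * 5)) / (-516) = -0.04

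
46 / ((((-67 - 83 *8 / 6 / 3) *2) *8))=-207 / 7480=-0.03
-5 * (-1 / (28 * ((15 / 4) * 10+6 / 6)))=5 / 1078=0.00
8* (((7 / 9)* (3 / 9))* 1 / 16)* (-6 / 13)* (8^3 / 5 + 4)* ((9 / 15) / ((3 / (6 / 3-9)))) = 26068 / 2925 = 8.91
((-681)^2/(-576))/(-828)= 51529/52992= 0.97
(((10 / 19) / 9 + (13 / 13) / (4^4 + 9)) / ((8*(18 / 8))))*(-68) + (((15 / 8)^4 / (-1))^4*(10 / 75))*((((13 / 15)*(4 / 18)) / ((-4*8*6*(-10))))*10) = 5300510664316216324781 / 1836725554028646236160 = 2.89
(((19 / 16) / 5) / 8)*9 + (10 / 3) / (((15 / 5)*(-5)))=259 / 5760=0.04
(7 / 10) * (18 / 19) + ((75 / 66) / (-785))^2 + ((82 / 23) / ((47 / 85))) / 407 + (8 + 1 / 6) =1202950111394083 / 135993122150820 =8.85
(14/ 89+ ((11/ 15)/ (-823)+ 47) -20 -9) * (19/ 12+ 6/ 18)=458816443/ 13184460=34.80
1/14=0.07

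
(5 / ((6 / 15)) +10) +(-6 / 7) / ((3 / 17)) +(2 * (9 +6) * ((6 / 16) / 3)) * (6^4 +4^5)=122047 / 14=8717.64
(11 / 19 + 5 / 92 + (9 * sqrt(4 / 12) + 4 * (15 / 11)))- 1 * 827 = -15784499 / 19228 + 3 * sqrt(3) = -815.72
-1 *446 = -446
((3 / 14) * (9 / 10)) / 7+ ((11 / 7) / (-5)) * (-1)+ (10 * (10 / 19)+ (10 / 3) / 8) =33637 / 5586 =6.02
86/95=0.91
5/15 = 0.33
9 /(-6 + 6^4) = 3 /430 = 0.01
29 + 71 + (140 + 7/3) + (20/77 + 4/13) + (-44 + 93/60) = 12039073/60060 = 200.45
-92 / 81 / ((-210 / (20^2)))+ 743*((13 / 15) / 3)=1843951 / 8505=216.81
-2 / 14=-1 / 7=-0.14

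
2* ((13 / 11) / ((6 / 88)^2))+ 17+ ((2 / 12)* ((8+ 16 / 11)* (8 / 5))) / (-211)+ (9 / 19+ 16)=1075388428 / 1984455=541.91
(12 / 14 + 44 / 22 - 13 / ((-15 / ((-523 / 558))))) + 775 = 45527057 / 58590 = 777.04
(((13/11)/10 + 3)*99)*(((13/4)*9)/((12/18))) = 1083537/80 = 13544.21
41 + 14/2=48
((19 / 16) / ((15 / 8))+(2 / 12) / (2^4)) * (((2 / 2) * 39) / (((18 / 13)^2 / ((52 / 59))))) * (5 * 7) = 20592481 / 50976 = 403.96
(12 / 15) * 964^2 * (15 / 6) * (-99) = -184000608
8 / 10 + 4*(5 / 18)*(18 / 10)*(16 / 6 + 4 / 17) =1684 / 255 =6.60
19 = 19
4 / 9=0.44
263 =263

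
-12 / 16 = -0.75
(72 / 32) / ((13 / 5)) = 45 / 52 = 0.87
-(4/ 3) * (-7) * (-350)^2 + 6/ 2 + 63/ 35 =17150072/ 15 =1143338.13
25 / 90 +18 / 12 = 16 / 9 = 1.78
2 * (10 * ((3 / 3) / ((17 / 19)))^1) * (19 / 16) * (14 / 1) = 12635 / 34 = 371.62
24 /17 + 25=449 /17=26.41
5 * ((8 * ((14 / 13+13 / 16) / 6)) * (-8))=-1310 / 13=-100.77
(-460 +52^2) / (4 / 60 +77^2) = 8415 / 22234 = 0.38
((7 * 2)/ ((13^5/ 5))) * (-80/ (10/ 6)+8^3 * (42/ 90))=40096/ 1113879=0.04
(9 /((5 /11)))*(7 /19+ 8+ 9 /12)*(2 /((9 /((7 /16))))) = 53361 /3040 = 17.55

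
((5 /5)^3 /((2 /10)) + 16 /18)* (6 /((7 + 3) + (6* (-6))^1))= -53 /39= -1.36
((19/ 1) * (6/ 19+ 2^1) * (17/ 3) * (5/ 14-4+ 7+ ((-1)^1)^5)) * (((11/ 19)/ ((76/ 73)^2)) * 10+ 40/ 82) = 26976187095/ 7874132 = 3425.93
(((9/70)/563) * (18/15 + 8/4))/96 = 3/394100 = 0.00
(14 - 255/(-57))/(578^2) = 351/6347596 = 0.00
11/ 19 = 0.58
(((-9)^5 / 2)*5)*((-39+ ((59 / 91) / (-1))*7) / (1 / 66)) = 424198931.54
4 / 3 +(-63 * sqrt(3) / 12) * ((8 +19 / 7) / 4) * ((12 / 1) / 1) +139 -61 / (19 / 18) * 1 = -209.74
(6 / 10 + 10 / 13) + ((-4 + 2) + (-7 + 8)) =24 / 65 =0.37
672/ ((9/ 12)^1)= 896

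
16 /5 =3.20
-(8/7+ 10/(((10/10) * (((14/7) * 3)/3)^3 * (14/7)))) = -99/56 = -1.77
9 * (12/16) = 27/4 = 6.75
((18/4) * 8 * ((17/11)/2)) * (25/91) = 7650/1001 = 7.64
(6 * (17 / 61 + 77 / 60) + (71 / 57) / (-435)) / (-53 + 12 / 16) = -56683882 / 316111455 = -0.18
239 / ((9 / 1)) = 239 / 9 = 26.56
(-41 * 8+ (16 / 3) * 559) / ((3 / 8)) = 63680 / 9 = 7075.56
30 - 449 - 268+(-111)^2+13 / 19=221059 / 19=11634.68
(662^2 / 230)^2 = 48014450884 / 13225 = 3630582.30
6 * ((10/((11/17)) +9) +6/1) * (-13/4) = -13065/22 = -593.86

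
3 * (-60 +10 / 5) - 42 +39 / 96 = -6899 / 32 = -215.59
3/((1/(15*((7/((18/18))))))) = 315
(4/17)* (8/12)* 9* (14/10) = 1.98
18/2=9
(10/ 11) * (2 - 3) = -10/ 11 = -0.91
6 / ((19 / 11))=66 / 19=3.47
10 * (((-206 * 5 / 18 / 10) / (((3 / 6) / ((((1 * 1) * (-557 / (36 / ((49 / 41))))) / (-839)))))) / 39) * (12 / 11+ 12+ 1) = -2178663725 / 2390661702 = -0.91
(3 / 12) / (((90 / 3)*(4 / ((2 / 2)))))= 1 / 480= 0.00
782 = 782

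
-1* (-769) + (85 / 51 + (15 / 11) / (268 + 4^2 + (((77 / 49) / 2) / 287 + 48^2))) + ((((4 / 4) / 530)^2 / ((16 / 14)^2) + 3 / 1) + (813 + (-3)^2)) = 1968759330863097623 / 1233815757715200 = 1595.67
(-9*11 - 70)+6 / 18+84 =-254 / 3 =-84.67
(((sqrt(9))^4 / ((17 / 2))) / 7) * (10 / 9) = 180 / 119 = 1.51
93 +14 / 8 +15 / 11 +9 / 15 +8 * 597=1071997 / 220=4872.71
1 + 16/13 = 29/13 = 2.23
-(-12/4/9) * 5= 5/3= 1.67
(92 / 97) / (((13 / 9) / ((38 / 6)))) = 5244 / 1261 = 4.16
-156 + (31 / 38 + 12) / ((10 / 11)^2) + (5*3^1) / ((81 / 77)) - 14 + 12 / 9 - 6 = -144.90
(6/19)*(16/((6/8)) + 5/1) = 158/19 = 8.32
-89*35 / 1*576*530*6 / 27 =-211321600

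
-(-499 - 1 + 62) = 438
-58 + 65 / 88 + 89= 2793 / 88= 31.74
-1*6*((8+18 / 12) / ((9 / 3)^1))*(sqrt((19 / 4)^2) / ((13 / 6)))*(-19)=791.42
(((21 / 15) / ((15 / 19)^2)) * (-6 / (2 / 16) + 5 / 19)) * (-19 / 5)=2291989 / 5625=407.46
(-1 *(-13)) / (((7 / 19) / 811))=200317 / 7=28616.71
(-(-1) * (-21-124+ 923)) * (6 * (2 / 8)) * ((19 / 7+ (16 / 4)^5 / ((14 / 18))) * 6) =64663470 / 7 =9237638.57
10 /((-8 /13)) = -65 /4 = -16.25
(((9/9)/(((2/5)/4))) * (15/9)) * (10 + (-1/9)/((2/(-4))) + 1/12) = 9275/54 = 171.76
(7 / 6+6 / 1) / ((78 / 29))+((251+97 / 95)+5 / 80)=254.75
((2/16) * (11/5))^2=121/1600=0.08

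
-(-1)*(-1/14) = -1/14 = -0.07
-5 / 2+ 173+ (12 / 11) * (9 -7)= 3799 / 22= 172.68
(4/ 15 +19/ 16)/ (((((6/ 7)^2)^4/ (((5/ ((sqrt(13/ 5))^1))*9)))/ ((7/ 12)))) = 14083408843*sqrt(65)/ 1397440512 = 81.25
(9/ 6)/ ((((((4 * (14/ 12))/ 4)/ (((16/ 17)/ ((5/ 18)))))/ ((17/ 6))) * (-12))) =-36/ 35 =-1.03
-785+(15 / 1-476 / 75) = -58226 / 75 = -776.35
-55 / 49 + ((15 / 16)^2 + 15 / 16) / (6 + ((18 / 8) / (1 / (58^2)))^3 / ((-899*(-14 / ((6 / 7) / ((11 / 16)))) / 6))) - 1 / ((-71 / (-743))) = -14813683834648150943 / 1278448255906121216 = -11.59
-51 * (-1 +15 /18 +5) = -493 /2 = -246.50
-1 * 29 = -29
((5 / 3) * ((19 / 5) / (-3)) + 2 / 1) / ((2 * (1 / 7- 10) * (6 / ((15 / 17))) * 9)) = 35 / 380052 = 0.00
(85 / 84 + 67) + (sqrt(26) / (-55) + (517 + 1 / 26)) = 638875 / 1092-sqrt(26) / 55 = 584.96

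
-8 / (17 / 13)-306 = -5306 / 17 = -312.12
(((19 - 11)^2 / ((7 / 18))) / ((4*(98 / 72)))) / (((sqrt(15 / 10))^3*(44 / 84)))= 6912*sqrt(6) / 539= 31.41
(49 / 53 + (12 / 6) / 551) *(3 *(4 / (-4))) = -81315 / 29203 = -2.78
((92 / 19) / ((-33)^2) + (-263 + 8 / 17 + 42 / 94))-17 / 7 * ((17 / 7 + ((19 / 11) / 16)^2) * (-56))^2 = -654035072462620741 / 14338761034752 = -45613.08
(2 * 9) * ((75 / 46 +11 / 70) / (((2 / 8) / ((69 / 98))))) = 155412 / 1715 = 90.62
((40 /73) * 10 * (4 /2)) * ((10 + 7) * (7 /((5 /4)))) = 1043.29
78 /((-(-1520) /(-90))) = -4.62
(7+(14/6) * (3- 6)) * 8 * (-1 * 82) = 0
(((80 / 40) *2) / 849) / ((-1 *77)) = -0.00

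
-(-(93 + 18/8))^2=-145161/16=-9072.56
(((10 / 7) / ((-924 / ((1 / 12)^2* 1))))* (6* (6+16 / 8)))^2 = 25 / 94128804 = 0.00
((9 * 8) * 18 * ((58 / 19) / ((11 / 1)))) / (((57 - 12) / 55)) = 8352 / 19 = 439.58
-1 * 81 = -81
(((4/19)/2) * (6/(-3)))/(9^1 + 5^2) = -2/323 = -0.01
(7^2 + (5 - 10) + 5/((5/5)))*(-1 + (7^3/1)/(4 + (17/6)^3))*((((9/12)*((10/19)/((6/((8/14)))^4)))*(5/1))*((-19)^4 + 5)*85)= 7206947122000/6915069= 1042209.00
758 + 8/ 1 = 766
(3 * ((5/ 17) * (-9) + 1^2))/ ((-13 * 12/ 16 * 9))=112/ 1989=0.06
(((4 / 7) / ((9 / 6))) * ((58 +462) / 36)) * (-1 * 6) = -2080 / 63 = -33.02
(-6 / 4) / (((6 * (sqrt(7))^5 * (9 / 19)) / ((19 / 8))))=-361 * sqrt(7) / 98784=-0.01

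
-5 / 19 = -0.26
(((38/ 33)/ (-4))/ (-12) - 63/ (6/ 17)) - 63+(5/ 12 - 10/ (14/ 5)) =-1356233/ 5544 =-244.63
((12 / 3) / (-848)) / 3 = -0.00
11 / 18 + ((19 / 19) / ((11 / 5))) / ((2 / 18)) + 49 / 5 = 14357 / 990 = 14.50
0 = 0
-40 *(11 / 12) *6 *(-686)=150920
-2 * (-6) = 12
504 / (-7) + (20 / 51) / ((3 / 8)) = -10856 / 153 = -70.95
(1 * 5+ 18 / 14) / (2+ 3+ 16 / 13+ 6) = 572 / 1113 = 0.51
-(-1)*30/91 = 30/91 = 0.33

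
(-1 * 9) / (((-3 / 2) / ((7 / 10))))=21 / 5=4.20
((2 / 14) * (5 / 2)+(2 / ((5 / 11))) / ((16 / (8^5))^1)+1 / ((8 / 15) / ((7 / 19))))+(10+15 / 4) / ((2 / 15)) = 9115.37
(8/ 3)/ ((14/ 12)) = 16/ 7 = 2.29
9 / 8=1.12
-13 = -13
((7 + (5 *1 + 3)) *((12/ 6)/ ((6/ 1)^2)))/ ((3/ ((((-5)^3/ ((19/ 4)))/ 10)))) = -125/ 171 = -0.73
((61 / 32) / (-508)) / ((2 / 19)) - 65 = -2114439 / 32512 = -65.04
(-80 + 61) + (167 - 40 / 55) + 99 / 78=42483 / 286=148.54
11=11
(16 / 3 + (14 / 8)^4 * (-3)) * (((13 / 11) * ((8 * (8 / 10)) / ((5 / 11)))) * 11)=-2504359 / 600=-4173.93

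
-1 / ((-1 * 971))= 1 / 971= 0.00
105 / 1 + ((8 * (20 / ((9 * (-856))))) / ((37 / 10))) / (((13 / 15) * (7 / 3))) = 37827245 / 360269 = 105.00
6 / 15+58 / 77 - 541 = -207841 / 385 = -539.85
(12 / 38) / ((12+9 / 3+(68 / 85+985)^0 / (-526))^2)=1660056 / 1182490099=0.00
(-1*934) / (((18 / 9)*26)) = -467 / 26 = -17.96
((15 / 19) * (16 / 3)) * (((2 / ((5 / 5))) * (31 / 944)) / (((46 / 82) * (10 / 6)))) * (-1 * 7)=-53382 / 25783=-2.07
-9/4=-2.25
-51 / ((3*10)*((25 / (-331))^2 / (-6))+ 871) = -0.06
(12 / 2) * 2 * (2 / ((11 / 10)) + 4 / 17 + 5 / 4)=7413 / 187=39.64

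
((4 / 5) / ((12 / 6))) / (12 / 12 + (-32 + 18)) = -2 / 65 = -0.03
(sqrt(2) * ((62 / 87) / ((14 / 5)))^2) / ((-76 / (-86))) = 1033075 * sqrt(2) / 14093478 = 0.10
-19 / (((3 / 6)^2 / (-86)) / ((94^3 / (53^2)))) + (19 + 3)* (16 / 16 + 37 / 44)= 10857621577 / 5618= 1932648.91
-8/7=-1.14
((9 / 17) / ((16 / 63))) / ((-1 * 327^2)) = -63 / 3231632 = -0.00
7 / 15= 0.47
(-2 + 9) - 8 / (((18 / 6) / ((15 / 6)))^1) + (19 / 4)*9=517 / 12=43.08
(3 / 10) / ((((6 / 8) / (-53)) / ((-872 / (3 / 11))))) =1016752 / 15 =67783.47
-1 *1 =-1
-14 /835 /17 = -14 /14195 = -0.00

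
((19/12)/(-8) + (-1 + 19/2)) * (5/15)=797/288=2.77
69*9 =621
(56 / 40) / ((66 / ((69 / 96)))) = 161 / 10560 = 0.02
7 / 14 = 1 / 2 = 0.50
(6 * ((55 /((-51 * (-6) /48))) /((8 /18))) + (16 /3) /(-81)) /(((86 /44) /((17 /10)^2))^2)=71465760641 /280816875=254.49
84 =84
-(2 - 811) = 809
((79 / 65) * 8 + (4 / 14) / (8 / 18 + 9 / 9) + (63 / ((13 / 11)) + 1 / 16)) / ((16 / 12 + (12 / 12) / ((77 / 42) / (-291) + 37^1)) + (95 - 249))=-6867896439 / 16563366400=-0.41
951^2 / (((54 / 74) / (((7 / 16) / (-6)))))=-26026651 / 288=-90370.32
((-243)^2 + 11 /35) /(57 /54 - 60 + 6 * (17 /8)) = -74402136 /58205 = -1278.28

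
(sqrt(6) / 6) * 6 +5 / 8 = 5 / 8 +sqrt(6) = 3.07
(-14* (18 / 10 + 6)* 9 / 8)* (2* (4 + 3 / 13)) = -2079 / 2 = -1039.50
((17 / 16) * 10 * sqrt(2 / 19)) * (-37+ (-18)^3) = -498865 * sqrt(38) / 152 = -20231.65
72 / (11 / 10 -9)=-720 / 79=-9.11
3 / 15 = 1 / 5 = 0.20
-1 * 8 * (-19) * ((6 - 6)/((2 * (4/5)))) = 0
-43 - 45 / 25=-224 / 5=-44.80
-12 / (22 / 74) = -444 / 11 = -40.36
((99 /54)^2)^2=14641 /1296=11.30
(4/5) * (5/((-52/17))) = -17/13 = -1.31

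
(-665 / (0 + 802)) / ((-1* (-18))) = -665 / 14436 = -0.05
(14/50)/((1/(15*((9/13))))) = 189/65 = 2.91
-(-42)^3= 74088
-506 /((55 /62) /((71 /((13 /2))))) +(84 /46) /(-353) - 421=-3510244261 /527735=-6651.53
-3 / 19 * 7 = -1.11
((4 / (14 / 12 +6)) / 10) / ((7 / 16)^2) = 3072 / 10535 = 0.29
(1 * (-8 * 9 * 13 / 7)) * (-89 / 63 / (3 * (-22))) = -4628 / 1617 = -2.86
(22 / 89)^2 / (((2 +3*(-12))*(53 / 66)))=-15972 / 7136821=-0.00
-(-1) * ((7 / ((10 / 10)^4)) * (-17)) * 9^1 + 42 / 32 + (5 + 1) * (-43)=-1327.69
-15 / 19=-0.79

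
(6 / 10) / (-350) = -3 / 1750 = -0.00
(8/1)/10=4/5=0.80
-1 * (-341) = 341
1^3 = 1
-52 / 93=-0.56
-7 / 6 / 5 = -7 / 30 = -0.23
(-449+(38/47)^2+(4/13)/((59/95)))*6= -4552770474/1694303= -2687.11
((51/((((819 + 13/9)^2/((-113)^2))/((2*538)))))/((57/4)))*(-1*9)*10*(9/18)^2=-212841161865/129493208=-1643.65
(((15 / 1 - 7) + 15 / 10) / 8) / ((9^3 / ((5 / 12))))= 95 / 139968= 0.00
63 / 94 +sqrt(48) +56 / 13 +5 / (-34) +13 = 4 *sqrt(3) +185209 / 10387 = 24.76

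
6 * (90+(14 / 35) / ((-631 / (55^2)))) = 333480 / 631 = 528.49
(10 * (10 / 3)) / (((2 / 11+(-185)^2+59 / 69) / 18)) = 227700 / 12988781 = 0.02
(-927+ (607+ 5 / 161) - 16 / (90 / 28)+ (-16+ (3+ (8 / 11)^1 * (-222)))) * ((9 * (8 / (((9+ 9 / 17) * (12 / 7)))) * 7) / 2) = -2368087148 / 307395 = -7703.73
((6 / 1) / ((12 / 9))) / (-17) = -9 / 34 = -0.26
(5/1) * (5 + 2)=35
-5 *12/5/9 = -1.33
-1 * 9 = -9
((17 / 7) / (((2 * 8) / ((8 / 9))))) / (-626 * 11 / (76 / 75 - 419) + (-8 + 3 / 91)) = 6928129 / 436840650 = 0.02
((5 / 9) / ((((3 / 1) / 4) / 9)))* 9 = 60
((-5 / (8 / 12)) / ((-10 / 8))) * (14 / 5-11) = -49.20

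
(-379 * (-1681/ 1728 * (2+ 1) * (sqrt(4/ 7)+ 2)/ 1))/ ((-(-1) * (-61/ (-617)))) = 30832.43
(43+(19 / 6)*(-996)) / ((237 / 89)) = -92293 / 79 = -1168.27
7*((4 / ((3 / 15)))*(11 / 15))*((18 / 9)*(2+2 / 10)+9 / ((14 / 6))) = 12716 / 15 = 847.73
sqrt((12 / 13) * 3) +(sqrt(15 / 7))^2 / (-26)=1.58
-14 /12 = -7 /6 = -1.17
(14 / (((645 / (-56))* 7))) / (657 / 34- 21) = 3808 / 36765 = 0.10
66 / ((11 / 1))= 6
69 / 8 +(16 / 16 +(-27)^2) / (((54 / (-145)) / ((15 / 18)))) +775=-550711 / 648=-849.86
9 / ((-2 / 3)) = -27 / 2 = -13.50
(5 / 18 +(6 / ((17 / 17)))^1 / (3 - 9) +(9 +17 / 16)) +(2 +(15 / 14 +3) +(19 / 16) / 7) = 7853 / 504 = 15.58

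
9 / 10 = 0.90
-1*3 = -3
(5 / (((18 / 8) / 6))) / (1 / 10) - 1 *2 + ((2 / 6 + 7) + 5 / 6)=279 / 2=139.50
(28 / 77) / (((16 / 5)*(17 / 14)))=35 / 374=0.09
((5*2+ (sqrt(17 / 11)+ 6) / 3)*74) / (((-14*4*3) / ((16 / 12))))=-148 / 21 - 37*sqrt(187) / 2079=-7.29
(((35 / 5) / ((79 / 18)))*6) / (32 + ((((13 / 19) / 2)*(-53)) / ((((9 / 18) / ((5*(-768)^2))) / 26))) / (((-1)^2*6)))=-0.00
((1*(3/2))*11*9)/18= 33/4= 8.25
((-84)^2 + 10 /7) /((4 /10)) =123505 /7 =17643.57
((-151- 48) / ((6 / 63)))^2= 17464041 / 4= 4366010.25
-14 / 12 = -7 / 6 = -1.17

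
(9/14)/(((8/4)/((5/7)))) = 45/196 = 0.23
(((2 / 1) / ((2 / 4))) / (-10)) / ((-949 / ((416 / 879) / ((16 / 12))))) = 16 / 106945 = 0.00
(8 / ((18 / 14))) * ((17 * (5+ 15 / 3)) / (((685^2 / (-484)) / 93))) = -101.47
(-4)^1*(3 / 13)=-12 / 13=-0.92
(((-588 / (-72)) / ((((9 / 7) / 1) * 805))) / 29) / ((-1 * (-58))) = 49 / 10445220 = 0.00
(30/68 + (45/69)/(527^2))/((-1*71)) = -5636295/907062914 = -0.01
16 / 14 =8 / 7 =1.14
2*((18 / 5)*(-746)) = -26856 / 5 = -5371.20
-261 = -261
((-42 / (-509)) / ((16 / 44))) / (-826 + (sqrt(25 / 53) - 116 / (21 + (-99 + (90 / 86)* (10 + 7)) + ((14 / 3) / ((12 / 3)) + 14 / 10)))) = -526222898002263 / 1910847000299411299 - 120496156935* sqrt(53) / 3821694000598822598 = -0.00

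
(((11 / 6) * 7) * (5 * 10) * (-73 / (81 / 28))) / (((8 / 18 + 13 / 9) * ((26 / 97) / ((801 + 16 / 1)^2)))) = -127378894962550 / 5967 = -21347225567.71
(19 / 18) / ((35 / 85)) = 323 / 126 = 2.56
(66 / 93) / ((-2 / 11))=-121 / 31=-3.90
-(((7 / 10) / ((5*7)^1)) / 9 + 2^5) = -14401 / 450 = -32.00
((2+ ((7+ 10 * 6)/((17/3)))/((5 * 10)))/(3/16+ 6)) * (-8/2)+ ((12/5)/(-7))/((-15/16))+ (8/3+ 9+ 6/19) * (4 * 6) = 286.50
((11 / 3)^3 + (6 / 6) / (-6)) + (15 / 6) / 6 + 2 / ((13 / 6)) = 70859 / 1404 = 50.47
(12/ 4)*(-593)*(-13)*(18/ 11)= 416286/ 11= 37844.18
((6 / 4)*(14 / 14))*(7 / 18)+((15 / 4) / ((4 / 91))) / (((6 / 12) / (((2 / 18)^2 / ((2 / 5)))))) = 2527 / 432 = 5.85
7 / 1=7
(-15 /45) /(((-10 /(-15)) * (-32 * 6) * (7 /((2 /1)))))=0.00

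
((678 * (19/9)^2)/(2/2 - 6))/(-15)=81586/2025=40.29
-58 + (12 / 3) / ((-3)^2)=-518 / 9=-57.56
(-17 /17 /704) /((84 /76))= -0.00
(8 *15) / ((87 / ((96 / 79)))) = 3840 / 2291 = 1.68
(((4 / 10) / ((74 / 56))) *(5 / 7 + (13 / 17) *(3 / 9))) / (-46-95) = -2768 / 1330335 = -0.00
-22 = -22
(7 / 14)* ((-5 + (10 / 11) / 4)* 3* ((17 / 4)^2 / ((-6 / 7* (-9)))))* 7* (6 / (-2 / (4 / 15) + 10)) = -281.61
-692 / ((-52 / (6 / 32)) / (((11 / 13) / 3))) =1903 / 2704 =0.70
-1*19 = -19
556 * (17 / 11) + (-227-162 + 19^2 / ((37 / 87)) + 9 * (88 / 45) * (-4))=1248.71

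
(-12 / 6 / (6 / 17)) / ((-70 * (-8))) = -17 / 1680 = -0.01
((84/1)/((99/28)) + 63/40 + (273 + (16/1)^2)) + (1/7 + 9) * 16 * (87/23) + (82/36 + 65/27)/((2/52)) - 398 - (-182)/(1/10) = 5071449991/1912680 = 2651.49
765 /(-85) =-9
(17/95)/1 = 17/95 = 0.18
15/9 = 5/3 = 1.67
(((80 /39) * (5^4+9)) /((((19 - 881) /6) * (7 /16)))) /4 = -5.17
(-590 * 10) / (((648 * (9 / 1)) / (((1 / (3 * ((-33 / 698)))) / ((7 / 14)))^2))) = -1437251800 / 7144929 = -201.16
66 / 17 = 3.88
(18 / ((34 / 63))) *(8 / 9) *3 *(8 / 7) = 1728 / 17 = 101.65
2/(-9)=-2/9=-0.22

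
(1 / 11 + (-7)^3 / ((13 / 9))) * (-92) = 3122848 / 143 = 21838.10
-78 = -78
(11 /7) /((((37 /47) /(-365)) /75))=-14152875 /259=-54644.31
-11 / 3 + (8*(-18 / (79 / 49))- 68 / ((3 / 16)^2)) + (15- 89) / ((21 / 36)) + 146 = -9994127 / 4977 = -2008.06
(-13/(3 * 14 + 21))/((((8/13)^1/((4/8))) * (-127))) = 0.00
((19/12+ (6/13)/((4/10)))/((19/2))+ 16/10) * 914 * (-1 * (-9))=19181661/1235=15531.71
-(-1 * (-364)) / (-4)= 91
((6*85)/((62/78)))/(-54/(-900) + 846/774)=42763500/76849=556.46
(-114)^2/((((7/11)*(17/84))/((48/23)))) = 82342656/391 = 210595.03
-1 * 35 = -35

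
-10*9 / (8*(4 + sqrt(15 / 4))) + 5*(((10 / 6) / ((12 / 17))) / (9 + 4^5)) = -6673015 / 1822212 + 45*sqrt(15) / 98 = -1.88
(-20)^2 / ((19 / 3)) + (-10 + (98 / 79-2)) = 78650 / 1501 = 52.40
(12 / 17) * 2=24 / 17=1.41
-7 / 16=-0.44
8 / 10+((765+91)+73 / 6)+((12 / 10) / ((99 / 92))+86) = 105169 / 110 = 956.08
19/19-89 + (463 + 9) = 384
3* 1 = 3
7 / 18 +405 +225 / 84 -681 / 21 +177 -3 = 19787 / 36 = 549.64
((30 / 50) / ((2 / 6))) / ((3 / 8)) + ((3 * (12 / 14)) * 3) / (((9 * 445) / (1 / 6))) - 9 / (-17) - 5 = 17461 / 52955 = 0.33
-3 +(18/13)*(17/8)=-3/52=-0.06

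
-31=-31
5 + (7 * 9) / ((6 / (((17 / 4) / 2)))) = 437 / 16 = 27.31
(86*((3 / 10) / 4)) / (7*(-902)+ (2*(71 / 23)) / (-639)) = -26703 / 26140000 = -0.00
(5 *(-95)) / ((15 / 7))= -665 / 3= -221.67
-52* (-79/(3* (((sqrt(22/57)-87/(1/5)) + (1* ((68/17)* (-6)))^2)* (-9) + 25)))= -48548344/44103885 + 2054* sqrt(1254)/14701295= -1.10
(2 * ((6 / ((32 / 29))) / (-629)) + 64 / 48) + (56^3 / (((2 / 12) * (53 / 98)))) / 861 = 74273946799 / 32803608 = 2264.20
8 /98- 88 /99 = -0.81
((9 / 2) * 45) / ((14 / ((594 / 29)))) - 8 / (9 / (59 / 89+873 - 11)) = -153023411 / 325206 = -470.54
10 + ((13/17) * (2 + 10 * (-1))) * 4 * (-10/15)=1342/51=26.31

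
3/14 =0.21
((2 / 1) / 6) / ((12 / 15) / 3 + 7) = 5 / 109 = 0.05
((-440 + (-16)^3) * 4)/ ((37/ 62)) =-1124928/ 37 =-30403.46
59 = 59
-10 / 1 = -10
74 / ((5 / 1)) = 74 / 5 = 14.80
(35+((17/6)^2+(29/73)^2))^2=68639518300609/36804120336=1865.00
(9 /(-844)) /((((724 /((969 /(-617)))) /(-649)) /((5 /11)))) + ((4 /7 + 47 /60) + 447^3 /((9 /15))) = 5892869164818289597 /39587262960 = 148857706.35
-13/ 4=-3.25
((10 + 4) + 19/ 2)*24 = 564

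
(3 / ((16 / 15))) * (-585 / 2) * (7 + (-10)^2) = -2816775 / 32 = -88024.22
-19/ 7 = -2.71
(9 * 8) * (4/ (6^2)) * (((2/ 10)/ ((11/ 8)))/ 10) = 32/ 275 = 0.12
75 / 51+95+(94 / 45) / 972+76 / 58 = 97.78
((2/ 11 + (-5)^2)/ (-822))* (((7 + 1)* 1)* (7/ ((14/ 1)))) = -554/ 4521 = -0.12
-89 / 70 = -1.27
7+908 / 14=503 / 7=71.86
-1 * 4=-4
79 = 79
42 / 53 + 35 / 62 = 4459 / 3286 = 1.36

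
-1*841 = -841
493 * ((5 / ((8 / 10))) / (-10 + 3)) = -12325 / 28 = -440.18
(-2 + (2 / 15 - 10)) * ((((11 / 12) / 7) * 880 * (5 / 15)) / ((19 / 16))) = -1378432 / 3591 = -383.86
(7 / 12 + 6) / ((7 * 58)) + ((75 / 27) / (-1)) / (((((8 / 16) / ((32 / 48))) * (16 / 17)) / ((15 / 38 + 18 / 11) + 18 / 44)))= -29283967 / 3054744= -9.59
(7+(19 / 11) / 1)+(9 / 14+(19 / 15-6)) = 10711 / 2310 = 4.64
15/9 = 5/3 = 1.67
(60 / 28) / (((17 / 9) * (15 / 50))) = 450 / 119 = 3.78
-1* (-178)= 178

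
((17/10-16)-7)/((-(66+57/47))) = 0.32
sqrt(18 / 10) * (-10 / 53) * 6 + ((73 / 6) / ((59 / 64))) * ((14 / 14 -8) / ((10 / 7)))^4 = 7606.72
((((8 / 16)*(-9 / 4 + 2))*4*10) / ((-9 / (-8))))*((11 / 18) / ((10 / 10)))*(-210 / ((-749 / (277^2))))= -168803800 / 2889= -58429.84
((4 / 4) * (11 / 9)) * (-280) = -3080 / 9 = -342.22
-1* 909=-909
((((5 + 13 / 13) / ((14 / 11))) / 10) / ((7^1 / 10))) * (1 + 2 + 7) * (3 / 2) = 495 / 49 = 10.10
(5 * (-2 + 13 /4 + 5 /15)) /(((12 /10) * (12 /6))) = 475 /144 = 3.30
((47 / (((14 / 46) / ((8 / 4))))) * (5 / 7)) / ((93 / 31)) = 10810 / 147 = 73.54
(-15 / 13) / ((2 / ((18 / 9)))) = -1.15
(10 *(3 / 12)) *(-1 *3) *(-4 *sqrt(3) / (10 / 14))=42 *sqrt(3)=72.75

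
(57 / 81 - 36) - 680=-19313 / 27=-715.30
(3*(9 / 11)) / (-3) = -9 / 11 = -0.82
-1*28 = -28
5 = 5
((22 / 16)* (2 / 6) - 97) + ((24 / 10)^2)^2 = -950461 / 15000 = -63.36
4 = 4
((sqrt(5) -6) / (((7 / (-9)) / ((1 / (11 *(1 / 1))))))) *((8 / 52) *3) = 324 / 1001 -54 *sqrt(5) / 1001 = 0.20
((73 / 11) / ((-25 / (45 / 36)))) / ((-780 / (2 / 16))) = 73 / 1372800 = 0.00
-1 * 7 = -7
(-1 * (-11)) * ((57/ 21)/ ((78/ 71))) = 14839/ 546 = 27.18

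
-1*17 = -17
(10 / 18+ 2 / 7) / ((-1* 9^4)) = -53 / 413343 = -0.00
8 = 8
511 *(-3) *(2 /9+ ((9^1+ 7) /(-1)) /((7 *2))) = 4234 /3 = 1411.33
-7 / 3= -2.33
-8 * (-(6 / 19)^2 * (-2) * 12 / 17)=-6912 / 6137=-1.13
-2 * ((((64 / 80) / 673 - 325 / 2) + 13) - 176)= 2190607 / 3365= 651.00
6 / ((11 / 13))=78 / 11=7.09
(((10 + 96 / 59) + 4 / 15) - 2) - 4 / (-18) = 26858 / 2655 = 10.12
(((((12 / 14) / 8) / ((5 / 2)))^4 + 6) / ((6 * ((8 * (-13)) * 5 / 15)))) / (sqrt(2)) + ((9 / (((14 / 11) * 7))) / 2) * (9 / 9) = 99 / 196 - 144060081 * sqrt(2) / 9988160000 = 0.48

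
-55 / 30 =-11 / 6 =-1.83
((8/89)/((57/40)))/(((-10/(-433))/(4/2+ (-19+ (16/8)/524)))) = -30850384/664563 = -46.42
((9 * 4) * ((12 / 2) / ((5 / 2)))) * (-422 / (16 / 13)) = -148122 / 5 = -29624.40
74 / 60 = 37 / 30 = 1.23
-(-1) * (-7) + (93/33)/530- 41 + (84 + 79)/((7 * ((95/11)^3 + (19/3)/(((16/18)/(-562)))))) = -35043830501161/730055272870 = -48.00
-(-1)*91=91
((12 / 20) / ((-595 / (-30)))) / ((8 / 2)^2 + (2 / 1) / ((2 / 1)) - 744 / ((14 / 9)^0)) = -18 / 432565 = -0.00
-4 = -4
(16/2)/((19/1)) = 8/19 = 0.42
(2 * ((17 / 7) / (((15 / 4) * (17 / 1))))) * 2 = 16 / 105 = 0.15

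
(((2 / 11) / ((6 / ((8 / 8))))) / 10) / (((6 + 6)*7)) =1 / 27720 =0.00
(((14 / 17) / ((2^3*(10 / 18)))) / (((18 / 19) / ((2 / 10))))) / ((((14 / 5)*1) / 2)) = 19 / 680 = 0.03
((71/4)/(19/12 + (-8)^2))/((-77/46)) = -9798/60599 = -0.16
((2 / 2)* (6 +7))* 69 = 897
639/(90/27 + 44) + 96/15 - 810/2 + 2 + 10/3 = -11393/30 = -379.77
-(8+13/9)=-85/9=-9.44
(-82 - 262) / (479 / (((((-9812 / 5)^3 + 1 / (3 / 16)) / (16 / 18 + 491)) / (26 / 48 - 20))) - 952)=70191546642035712 / 194250900641845421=0.36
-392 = -392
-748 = -748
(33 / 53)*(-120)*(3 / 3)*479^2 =-908586360 / 53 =-17143138.87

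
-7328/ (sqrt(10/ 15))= -3664*sqrt(6)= -8974.93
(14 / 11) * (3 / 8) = 21 / 44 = 0.48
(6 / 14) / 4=3 / 28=0.11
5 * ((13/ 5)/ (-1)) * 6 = -78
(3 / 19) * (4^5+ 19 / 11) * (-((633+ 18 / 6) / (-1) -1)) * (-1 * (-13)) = 280303569 / 209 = 1341165.40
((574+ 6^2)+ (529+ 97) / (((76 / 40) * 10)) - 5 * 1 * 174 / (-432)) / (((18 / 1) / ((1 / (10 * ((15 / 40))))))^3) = 882307 / 420724125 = 0.00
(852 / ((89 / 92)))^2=6144051456 / 7921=775666.14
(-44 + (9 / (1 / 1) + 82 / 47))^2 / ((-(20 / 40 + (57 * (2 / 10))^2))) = -122148450 / 14409307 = -8.48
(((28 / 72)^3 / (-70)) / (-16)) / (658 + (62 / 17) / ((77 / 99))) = 5831 / 73585843200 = 0.00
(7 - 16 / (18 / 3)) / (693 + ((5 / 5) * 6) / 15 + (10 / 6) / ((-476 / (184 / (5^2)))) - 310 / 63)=3315 / 526667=0.01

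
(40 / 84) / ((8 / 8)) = 10 / 21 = 0.48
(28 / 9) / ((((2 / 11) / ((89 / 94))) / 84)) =1360.88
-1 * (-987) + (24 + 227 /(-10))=9883 /10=988.30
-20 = -20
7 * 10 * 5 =350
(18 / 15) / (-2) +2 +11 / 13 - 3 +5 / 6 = 31 / 390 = 0.08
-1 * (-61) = 61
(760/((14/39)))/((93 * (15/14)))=1976/93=21.25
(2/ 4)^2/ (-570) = -0.00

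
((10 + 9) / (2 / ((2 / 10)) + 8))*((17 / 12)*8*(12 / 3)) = 1292 / 27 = 47.85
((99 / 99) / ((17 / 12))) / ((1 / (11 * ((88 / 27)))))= 3872 / 153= 25.31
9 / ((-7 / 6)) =-54 / 7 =-7.71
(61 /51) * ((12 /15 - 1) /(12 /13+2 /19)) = -15067 /64770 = -0.23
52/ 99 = 0.53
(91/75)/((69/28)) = 0.49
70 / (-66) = -35 / 33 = -1.06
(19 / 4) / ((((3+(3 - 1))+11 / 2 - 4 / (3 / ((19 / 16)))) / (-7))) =-399 / 107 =-3.73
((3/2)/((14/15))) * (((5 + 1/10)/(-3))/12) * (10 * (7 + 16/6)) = -2465/112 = -22.01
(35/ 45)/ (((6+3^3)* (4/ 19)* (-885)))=-133/ 1051380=-0.00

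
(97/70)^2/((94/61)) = 573949/460600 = 1.25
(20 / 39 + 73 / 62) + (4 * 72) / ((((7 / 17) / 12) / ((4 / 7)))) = 568449607 / 118482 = 4797.77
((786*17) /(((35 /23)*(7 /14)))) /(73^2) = 3.30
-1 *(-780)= 780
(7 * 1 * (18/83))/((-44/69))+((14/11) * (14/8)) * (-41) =-7777/83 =-93.70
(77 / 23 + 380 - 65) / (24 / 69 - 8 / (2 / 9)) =-3661 / 410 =-8.93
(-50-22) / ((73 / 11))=-792 / 73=-10.85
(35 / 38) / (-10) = -7 / 76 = -0.09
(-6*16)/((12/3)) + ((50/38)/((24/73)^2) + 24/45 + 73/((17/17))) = 3376589/54720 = 61.71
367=367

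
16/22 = 8/11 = 0.73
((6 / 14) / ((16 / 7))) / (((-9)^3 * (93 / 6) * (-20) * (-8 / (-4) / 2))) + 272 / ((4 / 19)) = 1557221761 / 1205280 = 1292.00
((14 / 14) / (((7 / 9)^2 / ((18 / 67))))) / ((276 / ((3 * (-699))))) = -509571 / 151018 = -3.37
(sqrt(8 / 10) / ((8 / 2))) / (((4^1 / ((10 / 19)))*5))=sqrt(5) / 380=0.01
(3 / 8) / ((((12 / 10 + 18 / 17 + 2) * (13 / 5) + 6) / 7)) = 8925 / 58048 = 0.15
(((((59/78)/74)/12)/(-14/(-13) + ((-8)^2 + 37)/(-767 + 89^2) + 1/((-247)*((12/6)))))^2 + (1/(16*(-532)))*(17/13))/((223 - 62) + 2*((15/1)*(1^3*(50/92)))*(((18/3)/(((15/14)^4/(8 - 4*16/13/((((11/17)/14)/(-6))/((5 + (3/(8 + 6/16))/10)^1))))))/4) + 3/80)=-2946460588167603351274925/1156081687790697456753146094483984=-0.00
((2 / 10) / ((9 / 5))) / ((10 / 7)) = 7 / 90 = 0.08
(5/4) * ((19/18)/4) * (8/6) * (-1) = -95/216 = -0.44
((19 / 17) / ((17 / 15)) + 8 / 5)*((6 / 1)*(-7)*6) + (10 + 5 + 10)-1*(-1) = -904154 / 1445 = -625.71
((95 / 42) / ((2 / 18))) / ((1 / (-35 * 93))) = -132525 / 2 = -66262.50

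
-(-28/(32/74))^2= -67081/16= -4192.56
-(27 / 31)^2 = -729 / 961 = -0.76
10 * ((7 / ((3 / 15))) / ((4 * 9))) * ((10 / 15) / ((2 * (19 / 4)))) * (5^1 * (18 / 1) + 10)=35000 / 513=68.23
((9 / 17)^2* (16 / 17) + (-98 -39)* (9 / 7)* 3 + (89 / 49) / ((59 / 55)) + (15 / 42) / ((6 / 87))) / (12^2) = -29616706435 / 8181206208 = -3.62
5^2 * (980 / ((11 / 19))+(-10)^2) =493000 / 11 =44818.18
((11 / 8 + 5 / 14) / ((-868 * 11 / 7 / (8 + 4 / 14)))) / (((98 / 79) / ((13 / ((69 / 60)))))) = -14444755 / 150648344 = -0.10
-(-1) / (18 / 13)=13 / 18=0.72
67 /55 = 1.22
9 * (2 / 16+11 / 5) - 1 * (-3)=957 / 40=23.92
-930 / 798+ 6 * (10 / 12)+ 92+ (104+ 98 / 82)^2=2495487903 / 223573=11161.85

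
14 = 14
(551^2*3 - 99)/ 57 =303568/ 19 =15977.26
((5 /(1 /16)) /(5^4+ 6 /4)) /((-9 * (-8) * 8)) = 5 /22554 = 0.00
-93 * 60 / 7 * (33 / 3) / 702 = -3410 / 273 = -12.49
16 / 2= 8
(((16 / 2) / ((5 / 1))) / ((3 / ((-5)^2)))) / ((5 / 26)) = 69.33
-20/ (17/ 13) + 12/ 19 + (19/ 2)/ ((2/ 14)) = 33487/ 646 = 51.84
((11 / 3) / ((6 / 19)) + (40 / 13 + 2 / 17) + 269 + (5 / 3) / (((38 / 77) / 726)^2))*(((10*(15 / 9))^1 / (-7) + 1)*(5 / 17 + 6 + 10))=-41612151055473617 / 512672706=-81167088.80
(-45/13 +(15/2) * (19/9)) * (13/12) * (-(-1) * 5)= 4825/72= 67.01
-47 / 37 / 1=-1.27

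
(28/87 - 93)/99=-733/783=-0.94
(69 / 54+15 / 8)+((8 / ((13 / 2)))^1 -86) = -76393 / 936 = -81.62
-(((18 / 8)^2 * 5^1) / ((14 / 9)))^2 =-264.79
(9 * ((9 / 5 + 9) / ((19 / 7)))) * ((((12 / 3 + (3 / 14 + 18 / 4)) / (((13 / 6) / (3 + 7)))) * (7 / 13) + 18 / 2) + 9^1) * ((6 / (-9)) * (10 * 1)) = -30400272 / 3211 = -9467.54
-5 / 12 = -0.42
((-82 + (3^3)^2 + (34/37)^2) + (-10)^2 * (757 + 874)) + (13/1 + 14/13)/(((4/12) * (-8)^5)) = 95493172889635/583172096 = 163747.84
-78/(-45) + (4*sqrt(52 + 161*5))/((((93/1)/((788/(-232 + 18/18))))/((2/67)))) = 26/15 - 6304*sqrt(857)/1439361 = 1.61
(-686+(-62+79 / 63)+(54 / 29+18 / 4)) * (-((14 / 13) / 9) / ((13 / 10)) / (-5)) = -5410726 / 396981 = -13.63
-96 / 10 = -48 / 5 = -9.60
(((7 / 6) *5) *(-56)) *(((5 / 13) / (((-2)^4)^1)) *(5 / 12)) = -6125 / 1872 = -3.27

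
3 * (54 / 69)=54 / 23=2.35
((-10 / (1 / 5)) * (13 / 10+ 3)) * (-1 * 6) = 1290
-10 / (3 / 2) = -20 / 3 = -6.67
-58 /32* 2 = -29 /8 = -3.62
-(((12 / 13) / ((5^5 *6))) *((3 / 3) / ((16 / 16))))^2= -0.00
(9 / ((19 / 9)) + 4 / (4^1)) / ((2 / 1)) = 50 / 19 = 2.63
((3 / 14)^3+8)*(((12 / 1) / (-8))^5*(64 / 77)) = -5340897 / 105644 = -50.56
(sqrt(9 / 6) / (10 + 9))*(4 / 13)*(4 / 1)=8*sqrt(6) / 247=0.08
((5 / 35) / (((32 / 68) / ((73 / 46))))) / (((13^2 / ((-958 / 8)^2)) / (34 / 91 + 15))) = 398346057119 / 633860864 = 628.44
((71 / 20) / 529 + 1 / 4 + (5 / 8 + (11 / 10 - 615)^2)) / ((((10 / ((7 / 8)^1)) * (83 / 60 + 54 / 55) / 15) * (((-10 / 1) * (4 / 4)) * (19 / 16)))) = -3947454611397 / 224137300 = -17611.77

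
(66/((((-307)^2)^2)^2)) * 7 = 462/78905450517641748001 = 0.00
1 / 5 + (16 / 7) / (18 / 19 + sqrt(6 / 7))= 4577 / 85 - 2888 *sqrt(42) / 357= 1.42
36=36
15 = 15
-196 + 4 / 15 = -2936 / 15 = -195.73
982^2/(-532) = -241081/133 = -1812.64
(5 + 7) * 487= 5844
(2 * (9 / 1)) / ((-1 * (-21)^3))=2 / 1029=0.00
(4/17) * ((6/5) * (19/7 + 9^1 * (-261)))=-394176/595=-662.48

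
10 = 10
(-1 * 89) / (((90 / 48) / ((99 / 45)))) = -7832 / 75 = -104.43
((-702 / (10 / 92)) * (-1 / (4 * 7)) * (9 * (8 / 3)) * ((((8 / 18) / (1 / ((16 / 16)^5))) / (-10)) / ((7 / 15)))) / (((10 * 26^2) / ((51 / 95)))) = -63342 / 1512875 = -0.04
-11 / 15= -0.73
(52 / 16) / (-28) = -13 / 112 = -0.12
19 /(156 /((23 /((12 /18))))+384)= 437 /8936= 0.05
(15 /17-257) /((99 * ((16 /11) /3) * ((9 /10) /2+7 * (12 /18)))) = -10885 /10438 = -1.04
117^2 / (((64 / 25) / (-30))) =-5133375 / 32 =-160417.97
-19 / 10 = -1.90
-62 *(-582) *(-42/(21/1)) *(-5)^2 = -1804200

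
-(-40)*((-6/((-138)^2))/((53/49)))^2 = 24010/7074660321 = 0.00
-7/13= -0.54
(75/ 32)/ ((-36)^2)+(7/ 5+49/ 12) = 5.49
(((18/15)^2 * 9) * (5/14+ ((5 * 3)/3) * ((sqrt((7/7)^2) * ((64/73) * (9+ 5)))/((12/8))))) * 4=5466312/2555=2139.46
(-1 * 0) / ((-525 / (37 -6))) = 0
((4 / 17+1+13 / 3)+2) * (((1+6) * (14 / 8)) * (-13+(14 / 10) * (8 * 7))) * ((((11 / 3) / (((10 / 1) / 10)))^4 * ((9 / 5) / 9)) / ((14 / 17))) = 2156019019 / 8100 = 266175.19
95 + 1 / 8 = 761 / 8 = 95.12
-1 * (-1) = 1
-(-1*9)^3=729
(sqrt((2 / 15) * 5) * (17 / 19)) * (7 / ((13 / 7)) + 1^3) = 1054 * sqrt(6) / 741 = 3.48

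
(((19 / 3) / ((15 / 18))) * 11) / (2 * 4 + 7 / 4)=1672 / 195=8.57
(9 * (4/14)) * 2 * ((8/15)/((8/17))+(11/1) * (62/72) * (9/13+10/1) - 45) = 134347/455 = 295.27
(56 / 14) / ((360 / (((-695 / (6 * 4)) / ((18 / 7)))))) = -973 / 7776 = -0.13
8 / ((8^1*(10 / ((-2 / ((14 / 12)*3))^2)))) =8 / 245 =0.03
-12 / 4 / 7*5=-15 / 7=-2.14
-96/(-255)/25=32/2125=0.02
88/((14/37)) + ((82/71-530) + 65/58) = -8508079/28826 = -295.15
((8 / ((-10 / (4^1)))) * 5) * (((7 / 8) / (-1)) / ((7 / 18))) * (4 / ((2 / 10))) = 720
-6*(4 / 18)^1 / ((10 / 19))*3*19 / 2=-361 / 5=-72.20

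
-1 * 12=-12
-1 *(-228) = 228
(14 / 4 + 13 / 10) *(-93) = -2232 / 5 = -446.40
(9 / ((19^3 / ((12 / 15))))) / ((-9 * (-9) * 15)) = 0.00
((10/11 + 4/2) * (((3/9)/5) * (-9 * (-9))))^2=246.78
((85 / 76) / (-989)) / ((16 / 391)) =-1445 / 52288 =-0.03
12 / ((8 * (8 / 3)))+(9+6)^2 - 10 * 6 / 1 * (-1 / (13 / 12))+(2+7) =289.95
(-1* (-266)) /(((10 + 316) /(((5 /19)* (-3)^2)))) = 315 /163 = 1.93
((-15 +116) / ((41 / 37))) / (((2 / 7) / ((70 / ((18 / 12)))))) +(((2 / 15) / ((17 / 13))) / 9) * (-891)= 155540516 / 10455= 14877.14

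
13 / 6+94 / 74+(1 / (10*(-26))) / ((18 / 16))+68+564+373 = 1008.43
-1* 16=-16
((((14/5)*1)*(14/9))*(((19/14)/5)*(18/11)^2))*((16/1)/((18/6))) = 51072/3025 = 16.88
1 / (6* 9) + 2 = 2.02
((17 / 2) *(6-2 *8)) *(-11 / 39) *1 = 935 / 39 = 23.97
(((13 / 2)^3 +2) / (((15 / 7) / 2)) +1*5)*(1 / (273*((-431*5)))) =-15791 / 35298900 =-0.00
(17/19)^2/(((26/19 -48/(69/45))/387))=-10.35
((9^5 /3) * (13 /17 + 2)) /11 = 925101 /187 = 4947.06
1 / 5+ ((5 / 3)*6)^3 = 1000.20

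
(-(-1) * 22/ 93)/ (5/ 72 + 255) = 528/ 569315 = 0.00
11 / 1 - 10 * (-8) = 91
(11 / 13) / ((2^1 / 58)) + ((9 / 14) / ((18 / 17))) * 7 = 1497 / 52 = 28.79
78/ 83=0.94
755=755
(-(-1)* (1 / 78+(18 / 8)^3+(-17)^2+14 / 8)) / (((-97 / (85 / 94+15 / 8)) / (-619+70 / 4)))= 3258074875 / 625664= 5207.39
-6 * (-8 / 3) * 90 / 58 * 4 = 2880 / 29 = 99.31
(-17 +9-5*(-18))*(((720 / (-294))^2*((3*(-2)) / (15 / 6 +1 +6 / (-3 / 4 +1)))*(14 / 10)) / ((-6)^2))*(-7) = 15744 / 539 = 29.21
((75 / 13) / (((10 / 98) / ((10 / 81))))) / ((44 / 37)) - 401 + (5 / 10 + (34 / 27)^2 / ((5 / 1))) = -205529872 / 521235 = -394.31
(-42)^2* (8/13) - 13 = 13943/13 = 1072.54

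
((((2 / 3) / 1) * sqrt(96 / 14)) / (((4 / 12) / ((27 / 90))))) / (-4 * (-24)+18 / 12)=8 * sqrt(21) / 2275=0.02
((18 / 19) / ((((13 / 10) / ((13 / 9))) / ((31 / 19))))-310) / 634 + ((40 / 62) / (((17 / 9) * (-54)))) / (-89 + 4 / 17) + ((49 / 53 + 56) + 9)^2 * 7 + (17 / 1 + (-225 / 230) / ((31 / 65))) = 63160671419903360765 / 2075143925188566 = 30436.77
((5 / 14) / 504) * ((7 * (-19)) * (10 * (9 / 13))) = -475 / 728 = -0.65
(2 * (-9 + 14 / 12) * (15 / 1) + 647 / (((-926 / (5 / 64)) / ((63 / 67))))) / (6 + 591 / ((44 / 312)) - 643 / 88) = -10266470335 / 182983696784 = -0.06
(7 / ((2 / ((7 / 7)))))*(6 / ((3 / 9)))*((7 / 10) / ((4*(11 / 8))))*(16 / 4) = 1764 / 55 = 32.07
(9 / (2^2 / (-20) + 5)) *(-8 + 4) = -15 / 2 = -7.50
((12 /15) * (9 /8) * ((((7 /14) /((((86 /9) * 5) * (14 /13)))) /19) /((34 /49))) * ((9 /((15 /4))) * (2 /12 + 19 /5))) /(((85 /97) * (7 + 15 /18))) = 15014727 /16319575000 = 0.00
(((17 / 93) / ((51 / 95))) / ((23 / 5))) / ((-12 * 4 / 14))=-3325 / 154008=-0.02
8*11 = 88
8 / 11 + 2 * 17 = 382 / 11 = 34.73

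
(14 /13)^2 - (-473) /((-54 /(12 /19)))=-126358 /28899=-4.37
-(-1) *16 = 16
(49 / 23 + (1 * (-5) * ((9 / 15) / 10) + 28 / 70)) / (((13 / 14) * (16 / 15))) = 10773 / 4784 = 2.25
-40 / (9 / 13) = -520 / 9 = -57.78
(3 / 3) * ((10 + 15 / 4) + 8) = 87 / 4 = 21.75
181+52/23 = 4215/23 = 183.26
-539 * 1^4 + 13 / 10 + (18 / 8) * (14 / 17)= -45547 / 85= -535.85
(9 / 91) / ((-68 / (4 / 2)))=-9 / 3094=-0.00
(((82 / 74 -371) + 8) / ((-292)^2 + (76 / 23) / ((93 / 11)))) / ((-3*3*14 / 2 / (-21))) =-4773535 / 3374039842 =-0.00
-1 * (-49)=49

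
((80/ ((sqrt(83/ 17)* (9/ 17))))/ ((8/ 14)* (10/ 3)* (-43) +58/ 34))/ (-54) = 80920* sqrt(1411)/ 192486213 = 0.02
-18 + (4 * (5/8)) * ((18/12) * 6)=9/2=4.50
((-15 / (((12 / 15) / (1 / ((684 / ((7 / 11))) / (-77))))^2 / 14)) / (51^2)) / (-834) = 2100875 / 2706371046144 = 0.00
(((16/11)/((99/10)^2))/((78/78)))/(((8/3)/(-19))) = -3800/35937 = -0.11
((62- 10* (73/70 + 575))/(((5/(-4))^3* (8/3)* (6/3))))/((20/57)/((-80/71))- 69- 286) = -109136304/70884625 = -1.54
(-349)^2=121801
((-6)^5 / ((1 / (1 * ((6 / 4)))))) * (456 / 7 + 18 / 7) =-789819.43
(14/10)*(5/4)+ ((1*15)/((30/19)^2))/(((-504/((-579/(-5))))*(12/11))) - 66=-39624803/604800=-65.52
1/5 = 0.20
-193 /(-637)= 193 /637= 0.30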